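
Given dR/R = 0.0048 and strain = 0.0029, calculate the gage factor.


GF = (dR/R) / epsilon
= 0.0048 / 0.0029
= 1.6552

1.6552


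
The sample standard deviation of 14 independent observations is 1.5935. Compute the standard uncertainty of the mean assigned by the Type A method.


u_A = s / sqrt(n)
u_A = 1.5935 / sqrt(14)
u_A = 1.5935 / 3.7416574
u_A = 0.4259

0.4259


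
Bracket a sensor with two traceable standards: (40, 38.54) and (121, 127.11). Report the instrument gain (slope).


slope = (y2 - y1) / (x2 - x1)
= (127.11 - 38.54) / (121 - 40)
= 88.5700 / 81
= 1.0935

1.0935


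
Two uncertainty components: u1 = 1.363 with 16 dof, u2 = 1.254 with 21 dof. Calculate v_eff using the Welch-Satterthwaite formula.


uc = sqrt(u1^2 + u2^2) = sqrt(1.363^2 + 1.254^2) = 1.8521029
v_eff = uc^4 / (u1^4/v1 + u2^4/v2)
= 1.8521029^4 / (1.363^4/16 + 1.254^4/21)
= 11.766856 / 0.3334593
v_eff = 35.2872

35.2872


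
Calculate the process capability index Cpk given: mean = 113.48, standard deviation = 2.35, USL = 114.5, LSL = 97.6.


Cpu = (USL - mean) / (3*sigma) = (114.5 - 113.48) / (3*2.35) = 0.1447
Cpl = (mean - LSL) / (3*sigma) = (113.48 - 97.6) / (3*2.35) = 2.2525
Cpk = min(Cpu, Cpl) = 0.1447

0.1447


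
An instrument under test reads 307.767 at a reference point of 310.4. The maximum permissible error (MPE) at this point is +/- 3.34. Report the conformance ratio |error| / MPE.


e = indication - reference = 307.767 - 310.4 = -2.6330
|e| = 2.6330
ratio = |e| / MPE = 2.6330 / 3.34
ratio = 0.7883

0.7883


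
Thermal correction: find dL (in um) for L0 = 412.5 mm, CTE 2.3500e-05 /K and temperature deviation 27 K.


dL = L * alpha * dT
= 412.5 * 2.3500e-05 * 27
= 0.2617312 mm
dL_um = 0.2617312 * 1000 = 261.7312 um

261.7312


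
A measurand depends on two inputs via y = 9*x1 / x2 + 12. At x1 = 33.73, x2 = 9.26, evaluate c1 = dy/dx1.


y = 9*x1 / x2 + 12
dy/dx1 = 9/x2
Evaluate at x2 = 9.26: c1 = 9 / 9.26
c1 = 0.9719

0.9719


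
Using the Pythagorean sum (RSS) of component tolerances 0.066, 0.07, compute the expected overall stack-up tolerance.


RSS = sqrt(0.066^2 + 0.07^2)
= sqrt(0.009256)
= 0.0962

0.0962


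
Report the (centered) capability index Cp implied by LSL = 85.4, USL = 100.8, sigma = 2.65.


Cp = (USL - LSL) / (6 * sigma)
= (100.8 - 85.4) / (6 * 2.65)
= 15.4000 / 15.9000
= 0.9686

0.9686


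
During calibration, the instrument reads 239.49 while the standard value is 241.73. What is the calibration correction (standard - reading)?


Correction = standard - reading
= 241.73 - 239.49
= 2.2400

2.2400


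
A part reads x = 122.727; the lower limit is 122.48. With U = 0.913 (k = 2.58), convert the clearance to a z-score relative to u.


u = U / k = 0.913 / 2.58 = 0.35387597
margin = |LSL - x| = |122.48 - 122.727| = 0.247
z = margin / u = 0.247 / 0.35387597
z = 0.6980

0.6980


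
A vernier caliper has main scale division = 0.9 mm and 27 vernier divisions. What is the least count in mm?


LC = MSD / n_div
= 0.9 / 27
= 0.0333

0.0333


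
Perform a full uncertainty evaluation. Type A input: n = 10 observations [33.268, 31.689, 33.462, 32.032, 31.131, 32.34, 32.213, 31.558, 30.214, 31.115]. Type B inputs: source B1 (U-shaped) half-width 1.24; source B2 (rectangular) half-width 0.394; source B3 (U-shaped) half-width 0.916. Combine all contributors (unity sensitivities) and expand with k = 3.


mean = (33.268 + 31.689 + 33.462 + 32.032 + 31.131 + 32.34 + 32.213 + 31.558 + 30.214 + 31.115) / 10 = 31.9022
s = sqrt(sum((x - mean)^2)/(n-1)) = 0.99061595
u_A = s / sqrt(n) = 0.99061595 / sqrt(10) = 0.31326027
u_B1 = 1.24 / sqrt(2) = 0.87681241
u_B2 = 0.394 / sqrt(3) = 0.22747601
u_B3 = 0.916 / sqrt(2) = 0.64770981
uc = sqrt(0.31326027^2 + 0.87681241^2 + 0.22747601^2 + 0.64770981^2) = 1.1568083
U = k * uc = 3 * 1.1568083
U = 3.4704

3.4704


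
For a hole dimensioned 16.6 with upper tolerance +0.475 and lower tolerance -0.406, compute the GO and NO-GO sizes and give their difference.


GO = nominal - lower_tol (smallest hole = maximum material condition)
GO = 16.6 - 0.406 = 16.194
NO-GO = nominal + upper_tol (largest hole = least material condition)
NO-GO = 16.6 + 0.475 = 17.075
spread = NO-GO - GO = 17.075 - 16.194 = 0.8810

0.8810


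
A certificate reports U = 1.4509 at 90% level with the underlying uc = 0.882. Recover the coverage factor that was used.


k = U / uc
k = 1.4509 / 0.882
k = 1.645

1.645


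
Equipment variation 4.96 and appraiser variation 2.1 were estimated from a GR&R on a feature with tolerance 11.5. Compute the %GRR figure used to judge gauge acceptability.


GRR = sqrt(EV^2 + AV^2) = sqrt(4.96^2 + 2.1^2) = 5.3862417
%GRR = GRR / tol * 100 = 5.3862417 / 11.5 * 100
%GRR = 46.8369

46.8369


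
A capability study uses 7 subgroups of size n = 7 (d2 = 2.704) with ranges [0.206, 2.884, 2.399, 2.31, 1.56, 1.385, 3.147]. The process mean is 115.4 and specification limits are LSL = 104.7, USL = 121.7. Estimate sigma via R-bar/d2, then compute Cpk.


R_bar = (0.206 + 2.884 + 2.399 + 2.31 + 1.56 + 1.385 + 3.147) / 7 = 1.9844286
sigma = R_bar / d2 = 1.9844286 / 2.704 = 0.73388632
Cp = (USL - LSL)/(6*sigma) = (121.7 - 104.7)/(6*0.73388632) = 3.8607
Cpu = (121.7 - 115.4)/(3*0.73388632) = 2.8615
Cpl = (115.4 - 104.7)/(3*0.73388632) = 4.8600
Cpk = min(Cpu, Cpl) = 2.8615

2.8615


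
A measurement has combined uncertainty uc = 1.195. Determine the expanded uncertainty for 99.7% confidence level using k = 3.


U = k * uc
U = 3 * 1.195
U = 3.5850

3.5850


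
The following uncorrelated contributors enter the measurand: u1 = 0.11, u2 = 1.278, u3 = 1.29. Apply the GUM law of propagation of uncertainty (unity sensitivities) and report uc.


uc = sqrt(0.11^2 + 1.278^2 + 1.29^2)
uc = sqrt(3.309484)
uc = 1.8192

1.8192


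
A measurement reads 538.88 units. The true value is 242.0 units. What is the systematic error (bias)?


Systematic error = measured - true
= 538.88 - 242.0
= 296.8800

296.8800


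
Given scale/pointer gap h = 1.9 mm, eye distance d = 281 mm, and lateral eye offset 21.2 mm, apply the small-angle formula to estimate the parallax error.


error = h * offset / d
= 1.9 * 21.2 / 281
= 0.1433

0.1433


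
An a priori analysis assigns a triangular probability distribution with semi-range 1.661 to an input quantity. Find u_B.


u_B = half_width / sqrt(6)
u_B = 1.661 / 2.4494897
u_B = 0.6781

0.6781


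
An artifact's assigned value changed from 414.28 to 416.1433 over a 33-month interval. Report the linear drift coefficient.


rate = (v2 - v1) / months
= (416.1433 - 414.28) / 33
= 1.8633 / 33
= 0.0565

0.0565


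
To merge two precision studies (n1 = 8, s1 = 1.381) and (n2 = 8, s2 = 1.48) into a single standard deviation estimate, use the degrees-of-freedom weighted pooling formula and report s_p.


s_p = sqrt(((n1-1)*s1^2 + (n2-1)*s2^2) / (n1+n2-2))
numerator = (8-1)*1.381^2 + (8-1)*1.48^2 = 13.350127 + 15.3328 = 28.682927
denominator = 8 + 8 - 2 = 14
s_p^2 = 28.682927 / 14 = 2.0487805
s_p = sqrt(2.0487805) = 1.4314

1.4314


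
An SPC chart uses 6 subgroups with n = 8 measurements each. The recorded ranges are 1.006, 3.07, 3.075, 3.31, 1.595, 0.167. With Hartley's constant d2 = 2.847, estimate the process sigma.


R_bar = (1.006 + 3.07 + 3.075 + 3.31 + 1.595 + 0.167) / 6
R_bar = 12.223 / 6 = 2.0371667
sigma_hat = R_bar / d2 = 2.0371667 / 2.847 = 0.7155

0.7155


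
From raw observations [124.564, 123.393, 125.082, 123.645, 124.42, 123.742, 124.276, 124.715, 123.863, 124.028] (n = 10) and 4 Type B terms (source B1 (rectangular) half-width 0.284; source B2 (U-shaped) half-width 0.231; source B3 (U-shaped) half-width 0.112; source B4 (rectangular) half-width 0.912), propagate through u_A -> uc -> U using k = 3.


mean = (124.564 + 123.393 + 125.082 + 123.645 + 124.42 + 123.742 + 124.276 + 124.715 + 123.863 + 124.028) / 10 = 124.1728
s = sqrt(sum((x - mean)^2)/(n-1)) = 0.53068233
u_A = s / sqrt(n) = 0.53068233 / sqrt(10) = 0.16781649
u_B1 = 0.284 / sqrt(3) = 0.16396748
u_B2 = 0.231 / sqrt(2) = 0.16334167
u_B3 = 0.112 / sqrt(2) = 0.079195959
u_B4 = 0.912 / sqrt(3) = 0.52654345
uc = sqrt(0.16781649^2 + 0.16396748^2 + 0.16334167^2 + 0.079195959^2 + 0.52654345^2) = 0.60435769
U = k * uc = 3 * 0.60435769
U = 1.8131

1.8131


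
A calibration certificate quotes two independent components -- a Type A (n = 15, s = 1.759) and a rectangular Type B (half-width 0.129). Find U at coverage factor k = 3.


u_A = s / sqrt(n) = 1.759 / sqrt(15) = 0.45417185
u_B = half_width / sqrt(3) = 0.129 / sqrt(3) = 0.074478185
uc = sqrt(u_A^2 + u_B^2) = sqrt(0.45417185^2 + 0.074478185^2) = 0.46023806
U = k * uc = 3 * 0.46023806
U = 1.3807

1.3807


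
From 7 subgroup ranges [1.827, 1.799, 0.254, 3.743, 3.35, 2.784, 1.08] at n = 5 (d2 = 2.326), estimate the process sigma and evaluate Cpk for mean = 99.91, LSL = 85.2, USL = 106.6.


R_bar = (1.827 + 1.799 + 0.254 + 3.743 + 3.35 + 2.784 + 1.08) / 7 = 2.1195714
sigma = R_bar / d2 = 2.1195714 / 2.326 = 0.91125168
Cp = (USL - LSL)/(6*sigma) = (106.6 - 85.2)/(6*0.91125168) = 3.9140
Cpu = (106.6 - 99.91)/(3*0.91125168) = 2.4472
Cpl = (99.91 - 85.2)/(3*0.91125168) = 5.3809
Cpk = min(Cpu, Cpl) = 2.4472

2.4472


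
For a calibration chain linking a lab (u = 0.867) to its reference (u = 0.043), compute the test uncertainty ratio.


TUR = u_lab / u_ref
= 0.867 / 0.043
= 20.1628

20.1628


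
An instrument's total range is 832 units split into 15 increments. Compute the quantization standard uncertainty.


resolution = range / divisions
resolution = 832 / 15 = 55.466667
u_res = resolution / (2*sqrt(3))
u_res = 55.466667 / 3.4641016
u_res = 16.0118

16.0118


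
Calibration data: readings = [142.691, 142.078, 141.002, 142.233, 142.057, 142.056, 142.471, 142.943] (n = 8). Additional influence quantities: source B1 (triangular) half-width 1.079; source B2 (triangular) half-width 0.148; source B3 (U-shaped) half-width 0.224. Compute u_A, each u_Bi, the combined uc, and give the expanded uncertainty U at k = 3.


mean = (142.691 + 142.078 + 141.002 + 142.233 + 142.057 + 142.056 + 142.471 + 142.943) / 8 = 142.191375
s = sqrt(sum((x - mean)^2)/(n-1)) = 0.58043554
u_A = s / sqrt(n) = 0.58043554 / sqrt(8) = 0.20521495
u_B1 = 1.079 / sqrt(6) = 0.44049991
u_B2 = 0.148 / sqrt(6) = 0.060420747
u_B3 = 0.224 / sqrt(2) = 0.15839192
uc = sqrt(0.20521495^2 + 0.44049991^2 + 0.060420747^2 + 0.15839192^2) = 0.51467661
U = k * uc = 3 * 0.51467661
U = 1.5440

1.5440


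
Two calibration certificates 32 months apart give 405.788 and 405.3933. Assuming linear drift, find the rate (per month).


rate = (v2 - v1) / months
= (405.3933 - 405.788) / 32
= -0.3947 / 32
= -0.0123

-0.0123


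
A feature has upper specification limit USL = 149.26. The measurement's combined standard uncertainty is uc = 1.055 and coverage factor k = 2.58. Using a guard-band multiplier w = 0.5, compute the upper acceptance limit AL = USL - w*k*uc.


U = k * uc = 2.58 * 1.055 = 2.7219
guard band g = w * U = 0.5 * 2.7219 = 1.36095
AL = USL - g = 149.26 - 1.36095
AL = 147.8990

147.8990


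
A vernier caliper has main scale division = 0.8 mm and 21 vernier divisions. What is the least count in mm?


LC = MSD / n_div
= 0.8 / 21
= 0.0381

0.0381


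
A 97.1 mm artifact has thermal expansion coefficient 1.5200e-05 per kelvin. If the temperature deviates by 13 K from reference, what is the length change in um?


dL = L * alpha * dT
= 97.1 * 1.5200e-05 * 13
= 0.0191870 mm
dL_um = 0.0191870 * 1000 = 19.1870 um

19.1870


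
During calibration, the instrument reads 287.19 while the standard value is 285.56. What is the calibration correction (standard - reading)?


Correction = standard - reading
= 285.56 - 287.19
= -1.6300

-1.6300


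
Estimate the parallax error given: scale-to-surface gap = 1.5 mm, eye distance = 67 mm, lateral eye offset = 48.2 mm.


error = h * offset / d
= 1.5 * 48.2 / 67
= 1.0791

1.0791


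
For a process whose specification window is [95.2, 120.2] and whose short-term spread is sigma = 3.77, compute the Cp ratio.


Cp = (USL - LSL) / (6 * sigma)
= (120.2 - 95.2) / (6 * 3.77)
= 25.0000 / 22.6200
= 1.1052

1.1052


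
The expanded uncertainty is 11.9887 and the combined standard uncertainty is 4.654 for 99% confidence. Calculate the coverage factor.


k = U / uc
k = 11.9887 / 4.654
k = 2.576

2.576


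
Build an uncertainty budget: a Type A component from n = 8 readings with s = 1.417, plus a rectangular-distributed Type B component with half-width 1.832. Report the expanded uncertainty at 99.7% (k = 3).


u_A = s / sqrt(n) = 1.417 / sqrt(8) = 0.50098515
u_B = half_width / sqrt(3) = 1.832 / sqrt(3) = 1.0577057
uc = sqrt(u_A^2 + u_B^2) = sqrt(0.50098515^2 + 1.0577057^2) = 1.1703536
U = k * uc = 3 * 1.1703536
U = 3.5111

3.5111


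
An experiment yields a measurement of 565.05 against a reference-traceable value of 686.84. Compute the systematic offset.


Systematic error = measured - true
= 565.05 - 686.84
= -121.7900

-121.7900


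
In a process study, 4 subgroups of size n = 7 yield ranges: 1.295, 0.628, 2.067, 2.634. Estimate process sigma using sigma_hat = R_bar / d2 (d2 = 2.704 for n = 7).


R_bar = (1.295 + 0.628 + 2.067 + 2.634) / 4
R_bar = 6.624 / 4 = 1.656
sigma_hat = R_bar / d2 = 1.656 / 2.704 = 0.6124

0.6124


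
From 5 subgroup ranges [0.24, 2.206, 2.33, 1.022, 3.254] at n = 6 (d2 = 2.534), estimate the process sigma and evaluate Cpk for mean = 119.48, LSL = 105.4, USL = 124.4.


R_bar = (0.24 + 2.206 + 2.33 + 1.022 + 3.254) / 5 = 1.8104
sigma = R_bar / d2 = 1.8104 / 2.534 = 0.71444357
Cp = (USL - LSL)/(6*sigma) = (124.4 - 105.4)/(6*0.71444357) = 4.4324
Cpu = (124.4 - 119.48)/(3*0.71444357) = 2.2955
Cpl = (119.48 - 105.4)/(3*0.71444357) = 6.5692
Cpk = min(Cpu, Cpl) = 2.2955

2.2955


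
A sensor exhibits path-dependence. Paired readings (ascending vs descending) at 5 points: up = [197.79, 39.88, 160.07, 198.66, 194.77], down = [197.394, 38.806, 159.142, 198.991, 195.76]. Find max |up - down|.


|197.79 - 197.394| = 0.3960
|39.88 - 38.806| = 1.0740
|160.07 - 159.142| = 0.9280
|198.66 - 198.991| = 0.3310
|194.77 - 195.76| = 0.9900
hysteresis = max(diffs) = 1.0740

1.0740


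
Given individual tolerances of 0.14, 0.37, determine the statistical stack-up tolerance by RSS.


RSS = sqrt(0.14^2 + 0.37^2)
= sqrt(0.1565)
= 0.3956

0.3956


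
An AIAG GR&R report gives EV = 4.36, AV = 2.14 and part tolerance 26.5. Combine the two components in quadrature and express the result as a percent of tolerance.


GRR = sqrt(EV^2 + AV^2) = sqrt(4.36^2 + 2.14^2) = 4.8568714
%GRR = GRR / tol * 100 = 4.8568714 / 26.5 * 100
%GRR = 18.3278

18.3278


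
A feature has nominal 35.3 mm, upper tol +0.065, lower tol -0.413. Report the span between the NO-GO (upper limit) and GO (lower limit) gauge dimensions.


GO = nominal - lower_tol (smallest hole = maximum material condition)
GO = 35.3 - 0.413 = 34.887
NO-GO = nominal + upper_tol (largest hole = least material condition)
NO-GO = 35.3 + 0.065 = 35.365
spread = NO-GO - GO = 35.365 - 34.887 = 0.4780

0.4780


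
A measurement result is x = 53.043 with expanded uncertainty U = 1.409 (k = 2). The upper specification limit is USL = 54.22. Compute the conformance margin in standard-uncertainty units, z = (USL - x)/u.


u = U / k = 1.409 / 2 = 0.7045
margin = |USL - x| = |54.22 - 53.043| = 1.177
z = margin / u = 1.177 / 0.7045
z = 1.6707

1.6707


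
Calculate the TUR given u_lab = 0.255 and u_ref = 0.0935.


TUR = u_lab / u_ref
= 0.255 / 0.0935
= 2.7273

2.7273


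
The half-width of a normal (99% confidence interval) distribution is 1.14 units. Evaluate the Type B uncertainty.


u_B = half_width / 2.576
u_B = 1.14 / 2.576
u_B = 0.4425

0.4425


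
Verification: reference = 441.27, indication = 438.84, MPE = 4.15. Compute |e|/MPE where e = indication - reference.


e = indication - reference = 438.84 - 441.27 = -2.4300
|e| = 2.4300
ratio = |e| / MPE = 2.4300 / 4.15
ratio = 0.5855

0.5855


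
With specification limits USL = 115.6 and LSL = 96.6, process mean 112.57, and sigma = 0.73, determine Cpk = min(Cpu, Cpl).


Cpu = (USL - mean) / (3*sigma) = (115.6 - 112.57) / (3*0.73) = 1.3836
Cpl = (mean - LSL) / (3*sigma) = (112.57 - 96.6) / (3*0.73) = 7.2922
Cpk = min(Cpu, Cpl) = 1.3836

1.3836


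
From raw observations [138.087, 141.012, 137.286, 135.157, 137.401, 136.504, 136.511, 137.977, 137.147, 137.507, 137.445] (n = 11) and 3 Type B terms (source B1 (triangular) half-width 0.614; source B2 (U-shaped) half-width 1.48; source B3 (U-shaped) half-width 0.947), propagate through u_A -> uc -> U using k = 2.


mean = (138.087 + 141.012 + 137.286 + 135.157 + 137.401 + 136.504 + 136.511 + 137.977 + 137.147 + 137.507 + 137.445) / 11 = 137.4576364
s = sqrt(sum((x - mean)^2)/(n-1)) = 1.4328142
u_A = s / sqrt(n) = 1.4328142 / sqrt(11) = 0.43200974
u_B1 = 0.614 / sqrt(6) = 0.25066445
u_B2 = 1.48 / sqrt(2) = 1.046518
u_B3 = 0.947 / sqrt(2) = 0.66963012
uc = sqrt(0.43200974^2 + 0.25066445^2 + 1.046518^2 + 0.66963012^2) = 1.3390555
U = k * uc = 2 * 1.3390555
U = 2.6781

2.6781


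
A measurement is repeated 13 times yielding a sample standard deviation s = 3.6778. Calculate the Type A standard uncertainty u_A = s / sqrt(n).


u_A = s / sqrt(n)
u_A = 3.6778 / sqrt(13)
u_A = 3.6778 / 3.6055513
u_A = 1.0200

1.0200


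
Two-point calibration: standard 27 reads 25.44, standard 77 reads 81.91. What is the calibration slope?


slope = (y2 - y1) / (x2 - x1)
= (81.91 - 25.44) / (77 - 27)
= 56.4700 / 50
= 1.1294

1.1294


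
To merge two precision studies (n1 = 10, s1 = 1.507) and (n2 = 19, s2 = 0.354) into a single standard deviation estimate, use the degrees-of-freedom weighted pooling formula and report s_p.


s_p = sqrt(((n1-1)*s1^2 + (n2-1)*s2^2) / (n1+n2-2))
numerator = (10-1)*1.507^2 + (19-1)*0.354^2 = 20.439441 + 2.255688 = 22.695129
denominator = 10 + 19 - 2 = 27
s_p^2 = 22.695129 / 27 = 0.84056033
s_p = sqrt(0.84056033) = 0.9168

0.9168


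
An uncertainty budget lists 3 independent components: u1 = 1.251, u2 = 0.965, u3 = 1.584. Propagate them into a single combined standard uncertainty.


uc = sqrt(1.251^2 + 0.965^2 + 1.584^2)
uc = sqrt(5.005282)
uc = 2.2372

2.2372


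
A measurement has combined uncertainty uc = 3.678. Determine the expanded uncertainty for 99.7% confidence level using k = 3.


U = k * uc
U = 3 * 3.678
U = 11.0340

11.0340


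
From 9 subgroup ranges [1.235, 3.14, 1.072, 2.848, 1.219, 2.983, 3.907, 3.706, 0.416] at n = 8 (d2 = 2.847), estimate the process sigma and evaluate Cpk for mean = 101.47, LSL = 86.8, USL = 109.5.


R_bar = (1.235 + 3.14 + 1.072 + 2.848 + 1.219 + 2.983 + 3.907 + 3.706 + 0.416) / 9 = 2.2806667
sigma = R_bar / d2 = 2.2806667 / 2.847 = 0.80107717
Cp = (USL - LSL)/(6*sigma) = (109.5 - 86.8)/(6*0.80107717) = 4.7228
Cpu = (109.5 - 101.47)/(3*0.80107717) = 3.3413
Cpl = (101.47 - 86.8)/(3*0.80107717) = 6.1043
Cpk = min(Cpu, Cpl) = 3.3413

3.3413


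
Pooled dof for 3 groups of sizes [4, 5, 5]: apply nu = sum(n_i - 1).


nu = sum_i (n_i - 1)
nu = ((4 - 1) + (5 - 1) + (5 - 1))
nu = 3 + 4 + 4
nu = 11

11


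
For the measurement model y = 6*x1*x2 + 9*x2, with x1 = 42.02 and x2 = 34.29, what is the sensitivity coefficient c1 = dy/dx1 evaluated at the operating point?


y = 6*x1*x2 + 9*x2
dy/dx1 = 6*x2
Evaluate at x2 = 34.29: c1 = 6 * 34.29
c1 = 205.7400

205.7400


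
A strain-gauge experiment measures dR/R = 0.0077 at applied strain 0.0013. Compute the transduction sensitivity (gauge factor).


GF = (dR/R) / epsilon
= 0.0077 / 0.0013
= 5.9231

5.9231


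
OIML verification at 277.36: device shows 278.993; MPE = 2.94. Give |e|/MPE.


e = indication - reference = 278.993 - 277.36 = 1.6330
|e| = 1.6330
ratio = |e| / MPE = 1.6330 / 2.94
ratio = 0.5554

0.5554


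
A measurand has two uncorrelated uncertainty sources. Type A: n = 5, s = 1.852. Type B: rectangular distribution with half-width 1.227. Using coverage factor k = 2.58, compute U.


u_A = s / sqrt(n) = 1.852 / sqrt(5) = 0.82823958
u_B = half_width / sqrt(3) = 1.227 / sqrt(3) = 0.70840878
uc = sqrt(u_A^2 + u_B^2) = sqrt(0.82823958^2 + 0.70840878^2) = 1.0898733
U = k * uc = 2.58 * 1.0898733
U = 2.8119

2.8119


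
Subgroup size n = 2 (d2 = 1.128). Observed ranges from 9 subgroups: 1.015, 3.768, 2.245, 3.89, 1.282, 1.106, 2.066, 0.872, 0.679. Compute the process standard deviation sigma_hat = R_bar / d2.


R_bar = (1.015 + 3.768 + 2.245 + 3.89 + 1.282 + 1.106 + 2.066 + 0.872 + 0.679) / 9
R_bar = 16.923 / 9 = 1.8803333
sigma_hat = R_bar / d2 = 1.8803333 / 1.128 = 1.6670

1.6670


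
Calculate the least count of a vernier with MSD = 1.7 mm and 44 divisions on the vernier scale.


LC = MSD / n_div
= 1.7 / 44
= 0.0386

0.0386


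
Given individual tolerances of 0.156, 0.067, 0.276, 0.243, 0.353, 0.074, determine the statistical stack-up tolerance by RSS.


RSS = sqrt(0.156^2 + 0.067^2 + 0.276^2 + 0.243^2 + 0.353^2 + 0.074^2)
= sqrt(0.294135)
= 0.5423

0.5423


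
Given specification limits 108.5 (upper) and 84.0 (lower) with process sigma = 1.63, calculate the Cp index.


Cp = (USL - LSL) / (6 * sigma)
= (108.5 - 84.0) / (6 * 1.63)
= 24.5000 / 9.7800
= 2.5051

2.5051


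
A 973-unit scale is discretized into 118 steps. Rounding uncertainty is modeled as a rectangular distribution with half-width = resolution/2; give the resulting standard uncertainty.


resolution = range / divisions
resolution = 973 / 118 = 8.2457627
u_res = resolution / (2*sqrt(3))
u_res = 8.2457627 / 3.4641016
u_res = 2.3803

2.3803


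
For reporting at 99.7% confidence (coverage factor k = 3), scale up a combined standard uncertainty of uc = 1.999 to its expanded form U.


U = k * uc
U = 3 * 1.999
U = 5.9970

5.9970


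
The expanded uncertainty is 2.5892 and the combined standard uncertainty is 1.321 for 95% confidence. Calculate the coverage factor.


k = U / uc
k = 2.5892 / 1.321
k = 1.96

1.96


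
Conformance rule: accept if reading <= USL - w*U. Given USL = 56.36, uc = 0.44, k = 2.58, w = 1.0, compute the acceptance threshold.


U = k * uc = 2.58 * 0.44 = 1.1352
guard band g = w * U = 1.0 * 1.1352 = 1.1352
AL = USL - g = 56.36 - 1.1352
AL = 55.2248

55.2248


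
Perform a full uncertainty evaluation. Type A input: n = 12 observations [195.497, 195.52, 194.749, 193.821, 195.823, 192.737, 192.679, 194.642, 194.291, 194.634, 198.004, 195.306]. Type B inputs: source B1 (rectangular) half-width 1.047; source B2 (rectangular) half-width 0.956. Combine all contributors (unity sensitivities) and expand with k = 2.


mean = (195.497 + 195.52 + 194.749 + 193.821 + 195.823 + 192.737 + 192.679 + 194.642 + 194.291 + 194.634 + 198.004 + 195.306) / 12 = 194.8085833
s = sqrt(sum((x - mean)^2)/(n-1)) = 1.4333292
u_A = s / sqrt(n) = 1.4333292 / sqrt(12) = 0.4137665
u_B1 = 1.047 / sqrt(3) = 0.60448573
u_B2 = 0.956 / sqrt(3) = 0.55194686
uc = sqrt(0.4137665^2 + 0.60448573^2 + 0.55194686^2) = 0.91719739
U = k * uc = 2 * 0.91719739
U = 1.8344

1.8344


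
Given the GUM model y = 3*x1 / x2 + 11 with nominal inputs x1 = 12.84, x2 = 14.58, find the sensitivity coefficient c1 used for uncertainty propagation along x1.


y = 3*x1 / x2 + 11
dy/dx1 = 3/x2
Evaluate at x2 = 14.58: c1 = 3 / 14.58
c1 = 0.2058

0.2058


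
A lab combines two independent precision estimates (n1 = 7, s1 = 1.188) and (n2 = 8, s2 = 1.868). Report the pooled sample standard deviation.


s_p = sqrt(((n1-1)*s1^2 + (n2-1)*s2^2) / (n1+n2-2))
numerator = (7-1)*1.188^2 + (8-1)*1.868^2 = 8.468064 + 24.425968 = 32.894032
denominator = 7 + 8 - 2 = 13
s_p^2 = 32.894032 / 13 = 2.5303102
s_p = sqrt(2.5303102) = 1.5907

1.5907


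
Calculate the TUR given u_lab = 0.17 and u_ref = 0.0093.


TUR = u_lab / u_ref
= 0.17 / 0.0093
= 18.2796

18.2796


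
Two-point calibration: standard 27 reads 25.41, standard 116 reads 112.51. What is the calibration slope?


slope = (y2 - y1) / (x2 - x1)
= (112.51 - 25.41) / (116 - 27)
= 87.1000 / 89
= 0.9787

0.9787


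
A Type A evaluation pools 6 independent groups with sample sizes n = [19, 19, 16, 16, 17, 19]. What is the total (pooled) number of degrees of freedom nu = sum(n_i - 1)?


nu = sum_i (n_i - 1)
nu = ((19 - 1) + (19 - 1) + (16 - 1) + (16 - 1) + (17 - 1) + (19 - 1))
nu = 18 + 18 + 15 + 15 + 16 + 18
nu = 100

100


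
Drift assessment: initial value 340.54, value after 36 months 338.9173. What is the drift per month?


rate = (v2 - v1) / months
= (338.9173 - 340.54) / 36
= -1.6227 / 36
= -0.0451

-0.0451


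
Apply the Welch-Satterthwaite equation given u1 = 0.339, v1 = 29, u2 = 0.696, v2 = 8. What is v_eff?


uc = sqrt(u1^2 + u2^2) = sqrt(0.339^2 + 0.696^2) = 0.77416859
v_eff = uc^4 / (u1^4/v1 + u2^4/v2)
= 0.77416859^4 / (0.339^4/29 + 0.696^4/8)
= 0.35920485 / 0.029787766
v_eff = 12.0588

12.0588


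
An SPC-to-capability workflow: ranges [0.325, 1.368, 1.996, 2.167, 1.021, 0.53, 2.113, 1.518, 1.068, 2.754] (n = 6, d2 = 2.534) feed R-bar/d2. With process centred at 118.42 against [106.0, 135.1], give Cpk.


R_bar = (0.325 + 1.368 + 1.996 + 2.167 + 1.021 + 0.53 + 2.113 + 1.518 + 1.068 + 2.754) / 10 = 1.486
sigma = R_bar / d2 = 1.486 / 2.534 = 0.58642463
Cp = (USL - LSL)/(6*sigma) = (135.1 - 106.0)/(6*0.58642463) = 8.2705
Cpu = (135.1 - 118.42)/(3*0.58642463) = 9.4812
Cpl = (118.42 - 106.0)/(3*0.58642463) = 7.0597
Cpk = min(Cpu, Cpl) = 7.0597

7.0597


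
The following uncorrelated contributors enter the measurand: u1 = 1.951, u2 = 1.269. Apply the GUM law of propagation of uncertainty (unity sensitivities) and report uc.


uc = sqrt(1.951^2 + 1.269^2)
uc = sqrt(5.416762)
uc = 2.3274

2.3274


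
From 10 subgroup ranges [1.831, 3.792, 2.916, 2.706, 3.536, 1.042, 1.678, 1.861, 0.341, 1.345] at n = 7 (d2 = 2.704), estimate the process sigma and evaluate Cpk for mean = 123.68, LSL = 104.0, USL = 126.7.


R_bar = (1.831 + 3.792 + 2.916 + 2.706 + 3.536 + 1.042 + 1.678 + 1.861 + 0.341 + 1.345) / 10 = 2.1048
sigma = R_bar / d2 = 2.1048 / 2.704 = 0.77840237
Cp = (USL - LSL)/(6*sigma) = (126.7 - 104.0)/(6*0.77840237) = 4.8604
Cpu = (126.7 - 123.68)/(3*0.77840237) = 1.2932
Cpl = (123.68 - 104.0)/(3*0.77840237) = 8.4275
Cpk = min(Cpu, Cpl) = 1.2932

1.2932


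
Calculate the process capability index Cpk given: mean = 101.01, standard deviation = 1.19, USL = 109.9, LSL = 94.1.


Cpu = (USL - mean) / (3*sigma) = (109.9 - 101.01) / (3*1.19) = 2.4902
Cpl = (mean - LSL) / (3*sigma) = (101.01 - 94.1) / (3*1.19) = 1.9356
Cpk = min(Cpu, Cpl) = 1.9356

1.9356


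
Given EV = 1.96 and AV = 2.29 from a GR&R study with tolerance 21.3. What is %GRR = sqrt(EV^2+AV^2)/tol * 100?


GRR = sqrt(EV^2 + AV^2) = sqrt(1.96^2 + 2.29^2) = 3.0142495
%GRR = GRR / tol * 100 = 3.0142495 / 21.3 * 100
%GRR = 14.1514

14.1514


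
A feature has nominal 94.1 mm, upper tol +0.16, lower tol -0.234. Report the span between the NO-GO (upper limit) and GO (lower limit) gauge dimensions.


GO = nominal - lower_tol (smallest hole = maximum material condition)
GO = 94.1 - 0.234 = 93.866
NO-GO = nominal + upper_tol (largest hole = least material condition)
NO-GO = 94.1 + 0.16 = 94.26
spread = NO-GO - GO = 94.26 - 93.866 = 0.3940

0.3940


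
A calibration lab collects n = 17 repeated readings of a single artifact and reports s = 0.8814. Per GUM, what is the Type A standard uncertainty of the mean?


u_A = s / sqrt(n)
u_A = 0.8814 / sqrt(17)
u_A = 0.8814 / 4.1231056
u_A = 0.2138

0.2138


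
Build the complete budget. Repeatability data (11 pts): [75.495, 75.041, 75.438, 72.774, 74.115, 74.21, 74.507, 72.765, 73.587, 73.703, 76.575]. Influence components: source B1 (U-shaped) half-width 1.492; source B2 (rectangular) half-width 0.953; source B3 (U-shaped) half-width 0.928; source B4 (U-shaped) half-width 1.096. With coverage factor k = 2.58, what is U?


mean = (75.495 + 75.041 + 75.438 + 72.774 + 74.115 + 74.21 + 74.507 + 72.765 + 73.587 + 73.703 + 76.575) / 11 = 74.38272727
s = sqrt(sum((x - mean)^2)/(n-1)) = 1.1835263
u_A = s / sqrt(n) = 1.1835263 / sqrt(11) = 0.35684661
u_B1 = 1.492 / sqrt(2) = 1.0550033
u_B2 = 0.953 / sqrt(3) = 0.55021481
u_B3 = 0.928 / sqrt(2) = 0.65619509
u_B4 = 1.096 / sqrt(2) = 0.77498903
uc = sqrt(0.35684661^2 + 1.0550033^2 + 0.55021481^2 + 0.65619509^2 + 0.77498903^2) = 1.604465
U = k * uc = 2.58 * 1.604465
U = 4.1395

4.1395


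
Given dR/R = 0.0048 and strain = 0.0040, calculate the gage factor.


GF = (dR/R) / epsilon
= 0.0048 / 0.0040
= 1.2000

1.2000


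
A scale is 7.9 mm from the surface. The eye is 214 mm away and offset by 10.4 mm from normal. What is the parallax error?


error = h * offset / d
= 7.9 * 10.4 / 214
= 0.3839

0.3839


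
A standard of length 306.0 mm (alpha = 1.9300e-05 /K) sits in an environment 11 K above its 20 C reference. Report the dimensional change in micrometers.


dL = L * alpha * dT
= 306.0 * 1.9300e-05 * 11
= 0.0649638 mm
dL_um = 0.0649638 * 1000 = 64.9638 um

64.9638


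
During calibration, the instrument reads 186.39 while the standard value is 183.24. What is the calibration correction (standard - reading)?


Correction = standard - reading
= 183.24 - 186.39
= -3.1500

-3.1500


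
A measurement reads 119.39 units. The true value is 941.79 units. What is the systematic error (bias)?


Systematic error = measured - true
= 119.39 - 941.79
= -822.4000

-822.4000


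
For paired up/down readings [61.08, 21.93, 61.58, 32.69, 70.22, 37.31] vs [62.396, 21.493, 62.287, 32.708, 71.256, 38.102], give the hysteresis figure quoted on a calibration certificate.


|61.08 - 62.396| = 1.3160
|21.93 - 21.493| = 0.4370
|61.58 - 62.287| = 0.7070
|32.69 - 32.708| = 0.0180
|70.22 - 71.256| = 1.0360
|37.31 - 38.102| = 0.7920
hysteresis = max(diffs) = 1.3160

1.3160


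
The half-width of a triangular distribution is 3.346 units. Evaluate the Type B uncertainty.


u_B = half_width / sqrt(6)
u_B = 3.346 / 2.4494897
u_B = 1.3660

1.3660


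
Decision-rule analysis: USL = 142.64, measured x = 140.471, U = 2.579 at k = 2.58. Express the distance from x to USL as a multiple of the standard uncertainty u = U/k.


u = U / k = 2.579 / 2.58 = 0.9996124
margin = |USL - x| = |142.64 - 140.471| = 2.169
z = margin / u = 2.169 / 0.9996124
z = 2.1698

2.1698


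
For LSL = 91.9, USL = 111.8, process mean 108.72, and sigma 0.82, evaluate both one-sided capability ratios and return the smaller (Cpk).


Cpu = (USL - mean) / (3*sigma) = (111.8 - 108.72) / (3*0.82) = 1.2520
Cpl = (mean - LSL) / (3*sigma) = (108.72 - 91.9) / (3*0.82) = 6.8374
Cpk = min(Cpu, Cpl) = 1.2520

1.2520


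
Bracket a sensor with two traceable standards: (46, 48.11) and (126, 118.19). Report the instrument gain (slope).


slope = (y2 - y1) / (x2 - x1)
= (118.19 - 48.11) / (126 - 46)
= 70.0800 / 80
= 0.8760

0.8760


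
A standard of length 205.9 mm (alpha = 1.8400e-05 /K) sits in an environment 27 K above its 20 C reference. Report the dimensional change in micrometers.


dL = L * alpha * dT
= 205.9 * 1.8400e-05 * 27
= 0.1022911 mm
dL_um = 0.1022911 * 1000 = 102.2911 um

102.2911


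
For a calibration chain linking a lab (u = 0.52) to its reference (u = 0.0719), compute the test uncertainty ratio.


TUR = u_lab / u_ref
= 0.52 / 0.0719
= 7.2323

7.2323


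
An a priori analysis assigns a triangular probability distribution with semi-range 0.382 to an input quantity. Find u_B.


u_B = half_width / sqrt(6)
u_B = 0.382 / 2.4494897
u_B = 0.1560

0.1560


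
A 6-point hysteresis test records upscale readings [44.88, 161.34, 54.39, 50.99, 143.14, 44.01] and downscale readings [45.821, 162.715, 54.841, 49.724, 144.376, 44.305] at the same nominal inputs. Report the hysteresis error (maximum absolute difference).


|44.88 - 45.821| = 0.9410
|161.34 - 162.715| = 1.3750
|54.39 - 54.841| = 0.4510
|50.99 - 49.724| = 1.2660
|143.14 - 144.376| = 1.2360
|44.01 - 44.305| = 0.2950
hysteresis = max(diffs) = 1.3750

1.3750


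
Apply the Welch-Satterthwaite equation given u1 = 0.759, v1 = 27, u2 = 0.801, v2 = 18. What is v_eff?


uc = sqrt(u1^2 + u2^2) = sqrt(0.759^2 + 0.801^2) = 1.1034863
v_eff = uc^4 / (u1^4/v1 + u2^4/v2)
= 1.1034863^4 / (0.759^4/27 + 0.801^4/18)
= 1.4827495 / 0.035161003
v_eff = 42.1703

42.1703


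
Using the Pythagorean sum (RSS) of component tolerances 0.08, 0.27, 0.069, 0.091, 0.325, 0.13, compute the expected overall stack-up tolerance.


RSS = sqrt(0.08^2 + 0.27^2 + 0.069^2 + 0.091^2 + 0.325^2 + 0.13^2)
= sqrt(0.214867)
= 0.4635

0.4635


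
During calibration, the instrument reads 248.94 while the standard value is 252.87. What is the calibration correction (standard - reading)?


Correction = standard - reading
= 252.87 - 248.94
= 3.9300

3.9300


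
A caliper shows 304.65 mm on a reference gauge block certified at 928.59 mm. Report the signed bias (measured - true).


Systematic error = measured - true
= 304.65 - 928.59
= -623.9400

-623.9400


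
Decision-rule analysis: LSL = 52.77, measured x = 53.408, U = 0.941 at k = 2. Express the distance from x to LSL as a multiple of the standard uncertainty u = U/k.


u = U / k = 0.941 / 2 = 0.4705
margin = |LSL - x| = |52.77 - 53.408| = 0.638
z = margin / u = 0.638 / 0.4705
z = 1.3560

1.3560


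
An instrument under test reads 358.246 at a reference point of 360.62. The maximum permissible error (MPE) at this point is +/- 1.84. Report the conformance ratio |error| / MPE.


e = indication - reference = 358.246 - 360.62 = -2.3740
|e| = 2.3740
ratio = |e| / MPE = 2.3740 / 1.84
ratio = 1.2902

1.2902


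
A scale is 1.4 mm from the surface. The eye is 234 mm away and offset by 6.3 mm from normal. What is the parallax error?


error = h * offset / d
= 1.4 * 6.3 / 234
= 0.0377

0.0377


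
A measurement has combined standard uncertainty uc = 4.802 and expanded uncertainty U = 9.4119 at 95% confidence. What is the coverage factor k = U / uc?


k = U / uc
k = 9.4119 / 4.802
k = 1.96

1.96


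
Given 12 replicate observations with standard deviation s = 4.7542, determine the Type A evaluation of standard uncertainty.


u_A = s / sqrt(n)
u_A = 4.7542 / sqrt(12)
u_A = 4.7542 / 3.4641016
u_A = 1.3724

1.3724


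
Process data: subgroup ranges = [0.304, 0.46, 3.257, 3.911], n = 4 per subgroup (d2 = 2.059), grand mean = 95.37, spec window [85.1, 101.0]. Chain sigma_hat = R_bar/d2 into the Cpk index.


R_bar = (0.304 + 0.46 + 3.257 + 3.911) / 4 = 1.983
sigma = R_bar / d2 = 1.983 / 2.059 = 0.96308888
Cp = (USL - LSL)/(6*sigma) = (101.0 - 85.1)/(6*0.96308888) = 2.7516
Cpu = (101.0 - 95.37)/(3*0.96308888) = 1.9486
Cpl = (95.37 - 85.1)/(3*0.96308888) = 3.5545
Cpk = min(Cpu, Cpl) = 1.9486

1.9486


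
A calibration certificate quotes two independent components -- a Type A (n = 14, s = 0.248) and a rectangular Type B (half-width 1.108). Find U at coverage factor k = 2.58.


u_A = s / sqrt(n) = 0.248 / sqrt(14) = 0.066280788
u_B = half_width / sqrt(3) = 1.108 / sqrt(3) = 0.6397041
uc = sqrt(u_A^2 + u_B^2) = sqrt(0.066280788^2 + 0.6397041^2) = 0.64312866
U = k * uc = 2.58 * 0.64312866
U = 1.6593

1.6593


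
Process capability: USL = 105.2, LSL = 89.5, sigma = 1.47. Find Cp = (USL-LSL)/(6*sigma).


Cp = (USL - LSL) / (6 * sigma)
= (105.2 - 89.5) / (6 * 1.47)
= 15.7000 / 8.8200
= 1.7800

1.7800


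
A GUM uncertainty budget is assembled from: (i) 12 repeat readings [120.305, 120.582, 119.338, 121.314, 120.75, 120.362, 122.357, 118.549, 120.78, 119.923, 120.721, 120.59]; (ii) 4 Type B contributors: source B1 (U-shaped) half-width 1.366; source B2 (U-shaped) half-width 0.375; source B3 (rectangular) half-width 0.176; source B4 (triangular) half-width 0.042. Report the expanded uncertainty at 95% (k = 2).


mean = (120.305 + 120.582 + 119.338 + 121.314 + 120.75 + 120.362 + 122.357 + 118.549 + 120.78 + 119.923 + 120.721 + 120.59) / 12 = 120.46425
s = sqrt(sum((x - mean)^2)/(n-1)) = 0.94613646
u_A = s / sqrt(n) = 0.94613646 / sqrt(12) = 0.27312607
u_B1 = 1.366 / sqrt(2) = 0.96590786
u_B2 = 0.375 / sqrt(2) = 0.26516504
u_B3 = 0.176 / sqrt(3) = 0.10161365
u_B4 = 0.042 / sqrt(6) = 0.017146428
uc = sqrt(0.27312607^2 + 0.96590786^2 + 0.26516504^2 + 0.10161365^2 + 0.017146428^2) = 1.0433157
U = k * uc = 2 * 1.0433157
U = 2.0866

2.0866


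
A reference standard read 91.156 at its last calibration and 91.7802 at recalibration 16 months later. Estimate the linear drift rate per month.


rate = (v2 - v1) / months
= (91.7802 - 91.156) / 16
= 0.6242 / 16
= 0.0390

0.0390


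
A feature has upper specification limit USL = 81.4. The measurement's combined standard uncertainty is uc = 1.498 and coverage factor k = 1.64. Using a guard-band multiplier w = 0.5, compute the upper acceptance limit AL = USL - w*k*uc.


U = k * uc = 1.64 * 1.498 = 2.45672
guard band g = w * U = 0.5 * 2.45672 = 1.22836
AL = USL - g = 81.4 - 1.22836
AL = 80.1716

80.1716


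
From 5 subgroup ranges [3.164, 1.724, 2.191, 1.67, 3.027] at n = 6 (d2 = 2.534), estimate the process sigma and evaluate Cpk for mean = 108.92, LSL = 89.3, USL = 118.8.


R_bar = (3.164 + 1.724 + 2.191 + 1.67 + 3.027) / 5 = 2.3552
sigma = R_bar / d2 = 2.3552 / 2.534 = 0.92943962
Cp = (USL - LSL)/(6*sigma) = (118.8 - 89.3)/(6*0.92943962) = 5.2899
Cpu = (118.8 - 108.92)/(3*0.92943962) = 3.5434
Cpl = (108.92 - 89.3)/(3*0.92943962) = 7.0365
Cpk = min(Cpu, Cpl) = 3.5434

3.5434


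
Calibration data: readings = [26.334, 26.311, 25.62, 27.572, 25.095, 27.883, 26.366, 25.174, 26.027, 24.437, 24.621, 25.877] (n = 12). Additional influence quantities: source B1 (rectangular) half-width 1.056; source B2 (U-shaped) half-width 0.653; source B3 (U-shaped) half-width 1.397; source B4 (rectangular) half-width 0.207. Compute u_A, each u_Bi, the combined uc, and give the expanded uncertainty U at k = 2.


mean = (26.334 + 26.311 + 25.62 + 27.572 + 25.095 + 27.883 + 26.366 + 25.174 + 26.027 + 24.437 + 24.621 + 25.877) / 12 = 25.94308333
s = sqrt(sum((x - mean)^2)/(n-1)) = 1.0585754
u_A = s / sqrt(n) = 1.0585754 / sqrt(12) = 0.3055844
u_B1 = 1.056 / sqrt(3) = 0.60968188
u_B2 = 0.653 / sqrt(2) = 0.46174073
u_B3 = 1.397 / sqrt(2) = 0.98782817
u_B4 = 0.207 / sqrt(3) = 0.11951151
uc = sqrt(0.3055844^2 + 0.60968188^2 + 0.46174073^2 + 0.98782817^2 + 0.11951151^2) = 1.2916601
U = k * uc = 2 * 1.2916601
U = 2.5833

2.5833


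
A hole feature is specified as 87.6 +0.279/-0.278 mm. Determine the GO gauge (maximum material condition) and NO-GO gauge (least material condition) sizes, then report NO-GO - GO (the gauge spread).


GO = nominal - lower_tol (smallest hole = maximum material condition)
GO = 87.6 - 0.278 = 87.322
NO-GO = nominal + upper_tol (largest hole = least material condition)
NO-GO = 87.6 + 0.279 = 87.879
spread = NO-GO - GO = 87.879 - 87.322 = 0.5570

0.5570


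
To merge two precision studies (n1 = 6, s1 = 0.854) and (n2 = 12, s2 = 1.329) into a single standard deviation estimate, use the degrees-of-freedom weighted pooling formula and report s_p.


s_p = sqrt(((n1-1)*s1^2 + (n2-1)*s2^2) / (n1+n2-2))
numerator = (6-1)*0.854^2 + (12-1)*1.329^2 = 3.64658 + 19.428651 = 23.075231
denominator = 6 + 12 - 2 = 16
s_p^2 = 23.075231 / 16 = 1.4422019
s_p = sqrt(1.4422019) = 1.2009

1.2009


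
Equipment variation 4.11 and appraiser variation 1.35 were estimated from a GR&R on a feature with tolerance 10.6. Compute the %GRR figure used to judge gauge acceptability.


GRR = sqrt(EV^2 + AV^2) = sqrt(4.11^2 + 1.35^2) = 4.3260374
%GRR = GRR / tol * 100 = 4.3260374 / 10.6 * 100
%GRR = 40.8117

40.8117


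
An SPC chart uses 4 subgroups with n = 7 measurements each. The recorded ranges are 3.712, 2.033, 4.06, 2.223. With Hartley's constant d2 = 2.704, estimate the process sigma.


R_bar = (3.712 + 2.033 + 4.06 + 2.223) / 4
R_bar = 12.028 / 4 = 3.007
sigma_hat = R_bar / d2 = 3.007 / 2.704 = 1.1121

1.1121


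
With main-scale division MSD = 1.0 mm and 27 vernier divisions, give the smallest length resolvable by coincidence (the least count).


LC = MSD / n_div
= 1.0 / 27
= 0.0370

0.0370
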